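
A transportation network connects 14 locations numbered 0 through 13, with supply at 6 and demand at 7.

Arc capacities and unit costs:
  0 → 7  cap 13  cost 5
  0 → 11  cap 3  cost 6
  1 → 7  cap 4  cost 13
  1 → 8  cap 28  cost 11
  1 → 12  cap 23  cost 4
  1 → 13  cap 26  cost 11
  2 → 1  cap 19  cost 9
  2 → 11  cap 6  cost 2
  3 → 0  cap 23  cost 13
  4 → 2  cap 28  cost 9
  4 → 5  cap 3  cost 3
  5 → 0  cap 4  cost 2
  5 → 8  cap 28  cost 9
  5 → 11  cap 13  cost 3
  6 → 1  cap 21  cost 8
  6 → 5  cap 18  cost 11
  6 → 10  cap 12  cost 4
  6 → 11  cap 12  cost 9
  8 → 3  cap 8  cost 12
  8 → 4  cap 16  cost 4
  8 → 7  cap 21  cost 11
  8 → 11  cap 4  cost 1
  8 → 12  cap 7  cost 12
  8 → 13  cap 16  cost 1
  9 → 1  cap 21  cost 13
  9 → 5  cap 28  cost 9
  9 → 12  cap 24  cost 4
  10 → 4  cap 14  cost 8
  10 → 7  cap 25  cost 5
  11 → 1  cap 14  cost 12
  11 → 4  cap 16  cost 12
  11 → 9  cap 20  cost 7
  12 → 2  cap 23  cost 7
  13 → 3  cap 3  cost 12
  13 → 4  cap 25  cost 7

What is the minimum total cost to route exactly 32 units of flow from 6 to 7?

shortest-cost path #1: 6→10→7 push 12 @ unit cost 9 (adds 108)
shortest-cost path #2: 6→5→0→7 push 4 @ unit cost 18 (adds 72)
shortest-cost path #3: 6→1→7 push 4 @ unit cost 21 (adds 84)
shortest-cost path #4: 6→1→8→7 push 12 @ unit cost 30 (adds 360)
total cost = 624

Minimum cost for 32 units: 624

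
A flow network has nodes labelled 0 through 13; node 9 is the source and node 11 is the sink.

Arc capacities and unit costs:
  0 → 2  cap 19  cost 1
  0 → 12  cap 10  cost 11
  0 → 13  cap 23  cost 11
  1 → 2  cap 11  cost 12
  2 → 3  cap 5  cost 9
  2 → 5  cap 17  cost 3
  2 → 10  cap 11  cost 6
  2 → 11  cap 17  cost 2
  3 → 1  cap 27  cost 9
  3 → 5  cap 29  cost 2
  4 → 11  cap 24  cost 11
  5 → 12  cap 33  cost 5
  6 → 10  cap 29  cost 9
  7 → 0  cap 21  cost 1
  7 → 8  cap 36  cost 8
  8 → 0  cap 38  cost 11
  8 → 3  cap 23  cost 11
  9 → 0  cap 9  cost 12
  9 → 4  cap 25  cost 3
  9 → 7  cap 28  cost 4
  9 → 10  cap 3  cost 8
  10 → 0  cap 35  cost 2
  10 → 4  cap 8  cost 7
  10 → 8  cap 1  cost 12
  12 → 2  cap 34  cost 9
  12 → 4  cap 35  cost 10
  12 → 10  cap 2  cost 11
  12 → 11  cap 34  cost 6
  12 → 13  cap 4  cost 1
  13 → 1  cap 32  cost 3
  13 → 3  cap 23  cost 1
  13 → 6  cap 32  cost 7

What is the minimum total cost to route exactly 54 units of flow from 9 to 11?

Minimum cost for 54 units: 818

shortest-cost path #1: 9→7→0→2→11 push 17 @ unit cost 8 (adds 136)
shortest-cost path #2: 9→4→11 push 24 @ unit cost 14 (adds 336)
shortest-cost path #3: 9→7→0→2→5→12→11 push 2 @ unit cost 20 (adds 40)
shortest-cost path #4: 9→7→0→12→11 push 2 @ unit cost 22 (adds 44)
shortest-cost path #5: 9→10→0→12→11 push 3 @ unit cost 27 (adds 81)
shortest-cost path #6: 9→0→12→11 push 5 @ unit cost 29 (adds 145)
shortest-cost path #7: 9→7→8→3→5→12→11 push 1 @ unit cost 36 (adds 36)
total cost = 818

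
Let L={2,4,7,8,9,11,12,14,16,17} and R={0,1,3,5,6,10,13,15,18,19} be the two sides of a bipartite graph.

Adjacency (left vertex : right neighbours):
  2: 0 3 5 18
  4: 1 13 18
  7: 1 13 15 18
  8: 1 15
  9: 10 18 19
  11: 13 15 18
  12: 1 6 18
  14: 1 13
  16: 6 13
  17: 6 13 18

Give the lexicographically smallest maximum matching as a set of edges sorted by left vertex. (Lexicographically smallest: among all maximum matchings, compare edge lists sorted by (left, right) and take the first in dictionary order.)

|M| = 7 (so the lex-smallest maximum matching has 7 edges)
process left vertices in ascending order; for each, take the smallest-labelled available neighbour that still permits 7 edges overall, or leave it unmatched if none does
lex-smallest matching: {2-0, 4-1, 7-13, 8-15, 9-10, 11-18, 12-6}

Lex-smallest maximum matching: {(2,0), (4,1), (7,13), (8,15), (9,10), (11,18), (12,6)}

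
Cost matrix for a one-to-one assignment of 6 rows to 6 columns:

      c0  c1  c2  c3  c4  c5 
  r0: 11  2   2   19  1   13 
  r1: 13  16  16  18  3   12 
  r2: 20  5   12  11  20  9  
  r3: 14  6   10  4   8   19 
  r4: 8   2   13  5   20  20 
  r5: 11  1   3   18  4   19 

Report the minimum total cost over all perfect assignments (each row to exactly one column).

Minimum assignment cost: 27

optimal assignment: row0→col2 (cost 2), row1→col4 (cost 3), row2→col5 (cost 9), row3→col3 (cost 4), row4→col0 (cost 8), row5→col1 (cost 1)
total = 2 + 3 + 9 + 4 + 8 + 1 = 27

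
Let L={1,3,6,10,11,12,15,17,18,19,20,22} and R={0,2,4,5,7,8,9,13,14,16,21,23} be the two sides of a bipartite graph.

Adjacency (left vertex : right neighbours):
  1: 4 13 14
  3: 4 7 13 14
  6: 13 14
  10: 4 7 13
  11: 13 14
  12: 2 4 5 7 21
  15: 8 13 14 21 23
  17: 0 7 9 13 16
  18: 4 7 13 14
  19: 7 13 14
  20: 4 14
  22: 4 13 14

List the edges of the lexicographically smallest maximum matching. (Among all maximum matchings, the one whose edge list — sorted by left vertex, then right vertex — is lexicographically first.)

|M| = 7 (so the lex-smallest maximum matching has 7 edges)
process left vertices in ascending order; for each, take the smallest-labelled available neighbour that still permits 7 edges overall, or leave it unmatched if none does
lex-smallest matching: {1-4, 3-7, 6-13, 11-14, 12-2, 15-8, 17-0}

Lex-smallest maximum matching: {(1,4), (3,7), (6,13), (11,14), (12,2), (15,8), (17,0)}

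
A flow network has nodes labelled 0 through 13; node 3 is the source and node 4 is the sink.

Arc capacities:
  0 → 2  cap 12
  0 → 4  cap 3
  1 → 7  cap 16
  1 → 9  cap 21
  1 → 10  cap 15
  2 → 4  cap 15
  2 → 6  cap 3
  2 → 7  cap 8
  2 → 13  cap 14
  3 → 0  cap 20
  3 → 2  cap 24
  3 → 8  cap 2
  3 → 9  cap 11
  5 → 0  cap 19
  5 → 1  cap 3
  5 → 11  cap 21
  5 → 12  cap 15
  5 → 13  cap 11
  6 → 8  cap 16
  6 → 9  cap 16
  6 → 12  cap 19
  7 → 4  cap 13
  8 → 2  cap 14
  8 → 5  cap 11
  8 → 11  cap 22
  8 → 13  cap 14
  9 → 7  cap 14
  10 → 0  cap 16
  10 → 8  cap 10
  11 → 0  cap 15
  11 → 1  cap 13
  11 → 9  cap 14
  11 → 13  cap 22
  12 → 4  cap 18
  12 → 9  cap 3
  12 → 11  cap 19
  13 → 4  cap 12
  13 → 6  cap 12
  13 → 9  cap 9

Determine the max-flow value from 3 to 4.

Maximum flow value: 50

augment #1: 3→0→4 bottleneck 3, total now 3
augment #2: 3→2→4 bottleneck 15, total now 18
augment #3: 3→2→7→4 bottleneck 8, total now 26
augment #4: 3→2→13→4 bottleneck 1, total now 27
augment #5: 3→8→13→4 bottleneck 2, total now 29
augment #6: 3→9→7→4 bottleneck 5, total now 34
augment #7: 3→0→2→13→4 bottleneck 9, total now 43
augment #8: 3→0→2→6→12→4 bottleneck 3, total now 46
augment #9: 3→9→7→2→13→6→12→4 bottleneck 4, total now 50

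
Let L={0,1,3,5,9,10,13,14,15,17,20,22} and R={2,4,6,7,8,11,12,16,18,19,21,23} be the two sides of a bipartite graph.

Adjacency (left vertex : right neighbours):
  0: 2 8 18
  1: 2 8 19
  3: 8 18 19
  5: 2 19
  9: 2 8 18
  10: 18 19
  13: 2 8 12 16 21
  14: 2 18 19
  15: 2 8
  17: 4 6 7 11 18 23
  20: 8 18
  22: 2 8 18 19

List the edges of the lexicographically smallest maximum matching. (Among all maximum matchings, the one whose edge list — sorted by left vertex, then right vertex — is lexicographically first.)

Lex-smallest maximum matching: {(0,2), (1,8), (3,18), (5,19), (13,12), (17,4)}

|M| = 6 (so the lex-smallest maximum matching has 6 edges)
process left vertices in ascending order; for each, take the smallest-labelled available neighbour that still permits 6 edges overall, or leave it unmatched if none does
lex-smallest matching: {0-2, 1-8, 3-18, 5-19, 13-12, 17-4}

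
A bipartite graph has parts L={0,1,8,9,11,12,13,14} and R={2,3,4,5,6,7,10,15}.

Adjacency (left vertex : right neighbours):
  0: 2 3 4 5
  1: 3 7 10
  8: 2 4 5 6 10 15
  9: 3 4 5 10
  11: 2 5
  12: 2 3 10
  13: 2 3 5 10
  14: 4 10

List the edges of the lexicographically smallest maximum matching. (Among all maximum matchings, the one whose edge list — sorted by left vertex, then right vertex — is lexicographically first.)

|M| = 7 (so the lex-smallest maximum matching has 7 edges)
process left vertices in ascending order; for each, take the smallest-labelled available neighbour that still permits 7 edges overall, or leave it unmatched if none does
lex-smallest matching: {0-2, 1-7, 8-6, 9-3, 11-5, 12-10, 14-4}

Lex-smallest maximum matching: {(0,2), (1,7), (8,6), (9,3), (11,5), (12,10), (14,4)}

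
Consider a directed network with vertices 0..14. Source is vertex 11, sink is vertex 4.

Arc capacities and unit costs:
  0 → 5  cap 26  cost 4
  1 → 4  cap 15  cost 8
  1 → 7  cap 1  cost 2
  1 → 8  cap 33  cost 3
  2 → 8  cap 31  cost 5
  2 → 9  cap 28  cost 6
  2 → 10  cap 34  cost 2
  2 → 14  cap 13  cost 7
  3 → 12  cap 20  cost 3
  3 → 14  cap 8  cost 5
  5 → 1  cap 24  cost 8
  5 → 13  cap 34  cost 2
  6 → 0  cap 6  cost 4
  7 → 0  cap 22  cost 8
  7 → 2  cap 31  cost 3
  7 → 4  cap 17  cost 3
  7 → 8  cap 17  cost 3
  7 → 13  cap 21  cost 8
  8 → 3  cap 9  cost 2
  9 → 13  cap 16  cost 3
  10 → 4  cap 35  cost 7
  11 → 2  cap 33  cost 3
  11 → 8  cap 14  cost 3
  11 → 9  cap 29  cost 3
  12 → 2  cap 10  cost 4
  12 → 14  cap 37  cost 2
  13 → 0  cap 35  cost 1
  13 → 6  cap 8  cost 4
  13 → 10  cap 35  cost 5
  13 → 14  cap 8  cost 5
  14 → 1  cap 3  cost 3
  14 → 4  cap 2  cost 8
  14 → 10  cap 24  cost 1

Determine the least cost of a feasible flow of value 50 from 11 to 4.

shortest-cost path #1: 11→2→10→4 push 33 @ unit cost 12 (adds 396)
shortest-cost path #2: 11→9→13→10→4 push 2 @ unit cost 18 (adds 36)
shortest-cost path #3: 11→8→3→14→4 push 2 @ unit cost 18 (adds 36)
shortest-cost path #4: 11→8→3→14→1→7→4 push 1 @ unit cost 18 (adds 18)
shortest-cost path #5: 11→8→3→14→1→4 push 2 @ unit cost 21 (adds 42)
shortest-cost path #6: 11→9→13→0→5→1→4 push 10 @ unit cost 27 (adds 270)
total cost = 798

Minimum cost for 50 units: 798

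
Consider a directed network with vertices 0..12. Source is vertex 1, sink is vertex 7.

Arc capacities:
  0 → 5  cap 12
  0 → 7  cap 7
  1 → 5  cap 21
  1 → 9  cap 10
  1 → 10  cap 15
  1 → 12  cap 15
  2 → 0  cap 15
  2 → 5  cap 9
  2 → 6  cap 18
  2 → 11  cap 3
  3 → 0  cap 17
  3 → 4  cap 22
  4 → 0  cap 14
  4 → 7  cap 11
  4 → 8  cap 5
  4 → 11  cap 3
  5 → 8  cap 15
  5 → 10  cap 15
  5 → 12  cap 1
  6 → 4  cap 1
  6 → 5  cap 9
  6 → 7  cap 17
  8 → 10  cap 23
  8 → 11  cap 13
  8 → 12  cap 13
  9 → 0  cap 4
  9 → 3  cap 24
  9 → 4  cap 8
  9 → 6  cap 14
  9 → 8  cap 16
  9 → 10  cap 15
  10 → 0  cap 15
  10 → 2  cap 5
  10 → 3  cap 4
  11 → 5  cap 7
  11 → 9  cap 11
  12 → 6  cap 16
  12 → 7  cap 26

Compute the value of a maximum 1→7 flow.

augment #1: 1→12→7 bottleneck 15, total now 15
augment #2: 1→5→12→7 bottleneck 1, total now 16
augment #3: 1→9→0→7 bottleneck 4, total now 20
augment #4: 1→9→4→7 bottleneck 6, total now 26
augment #5: 1→10→0→7 bottleneck 3, total now 29
augment #6: 1→5→8→12→7 bottleneck 10, total now 39
augment #7: 1→10→2→6→7 bottleneck 5, total now 44
augment #8: 1→10→3→4→7 bottleneck 4, total now 48
augment #9: 1→5→8→12→6→7 bottleneck 3, total now 51
augment #10: 1→10→0→9→4→7 bottleneck 1, total now 52
augment #11: 1→10→0→9→6→7 bottleneck 2, total now 54
augment #12: 1→5→8→11→9→6→7 bottleneck 2, total now 56
augment #13: 1→5→10→0→9→6→7 bottleneck 1, total now 57

Maximum flow value: 57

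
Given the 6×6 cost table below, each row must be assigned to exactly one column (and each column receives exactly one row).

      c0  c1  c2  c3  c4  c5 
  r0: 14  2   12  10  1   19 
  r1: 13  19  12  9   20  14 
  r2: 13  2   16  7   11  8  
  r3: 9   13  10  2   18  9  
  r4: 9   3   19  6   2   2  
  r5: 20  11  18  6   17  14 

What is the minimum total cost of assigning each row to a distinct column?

Minimum assignment cost: 32

optimal assignment: row0→col4 (cost 1), row1→col2 (cost 12), row2→col1 (cost 2), row3→col0 (cost 9), row4→col5 (cost 2), row5→col3 (cost 6)
total = 1 + 12 + 2 + 9 + 2 + 6 = 32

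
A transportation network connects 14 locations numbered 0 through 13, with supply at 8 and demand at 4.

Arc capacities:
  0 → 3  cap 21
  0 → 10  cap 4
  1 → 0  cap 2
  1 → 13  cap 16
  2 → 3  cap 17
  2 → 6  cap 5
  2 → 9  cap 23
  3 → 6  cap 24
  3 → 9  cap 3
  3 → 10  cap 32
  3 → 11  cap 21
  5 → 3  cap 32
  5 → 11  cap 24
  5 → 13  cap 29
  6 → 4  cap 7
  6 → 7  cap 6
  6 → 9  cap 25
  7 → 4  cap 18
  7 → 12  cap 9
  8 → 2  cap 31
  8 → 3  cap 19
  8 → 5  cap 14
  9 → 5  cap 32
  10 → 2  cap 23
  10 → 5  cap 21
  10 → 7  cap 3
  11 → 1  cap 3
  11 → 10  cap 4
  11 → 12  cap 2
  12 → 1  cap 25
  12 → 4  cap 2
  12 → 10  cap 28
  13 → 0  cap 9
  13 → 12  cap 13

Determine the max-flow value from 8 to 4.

augment #1: 8→2→6→4 bottleneck 5, total now 5
augment #2: 8→3→6→4 bottleneck 2, total now 7
augment #3: 8→3→6→7→4 bottleneck 6, total now 13
augment #4: 8→3→10→7→4 bottleneck 3, total now 16
augment #5: 8→3→11→12→4 bottleneck 2, total now 18

Maximum flow value: 18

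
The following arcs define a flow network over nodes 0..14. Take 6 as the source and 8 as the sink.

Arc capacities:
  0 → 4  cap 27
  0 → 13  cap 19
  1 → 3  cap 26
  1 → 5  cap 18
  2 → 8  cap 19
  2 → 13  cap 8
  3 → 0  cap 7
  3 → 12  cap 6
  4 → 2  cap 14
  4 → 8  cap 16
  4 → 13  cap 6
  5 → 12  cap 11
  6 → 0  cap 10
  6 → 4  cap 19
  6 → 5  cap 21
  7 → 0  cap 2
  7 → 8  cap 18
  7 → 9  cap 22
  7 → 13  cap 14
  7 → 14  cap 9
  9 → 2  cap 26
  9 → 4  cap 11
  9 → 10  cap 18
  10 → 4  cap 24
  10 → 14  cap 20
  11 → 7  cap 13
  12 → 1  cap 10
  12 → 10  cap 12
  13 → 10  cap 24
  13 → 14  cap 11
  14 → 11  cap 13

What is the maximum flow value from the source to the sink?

augment #1: 6→4→8 bottleneck 16, total now 16
augment #2: 6→4→2→8 bottleneck 3, total now 19
augment #3: 6→0→4→2→8 bottleneck 10, total now 29
augment #4: 6→5→12→10→4→2→8 bottleneck 1, total now 30
augment #5: 6→5→12→10→14→11→7→8 bottleneck 10, total now 40

Maximum flow value: 40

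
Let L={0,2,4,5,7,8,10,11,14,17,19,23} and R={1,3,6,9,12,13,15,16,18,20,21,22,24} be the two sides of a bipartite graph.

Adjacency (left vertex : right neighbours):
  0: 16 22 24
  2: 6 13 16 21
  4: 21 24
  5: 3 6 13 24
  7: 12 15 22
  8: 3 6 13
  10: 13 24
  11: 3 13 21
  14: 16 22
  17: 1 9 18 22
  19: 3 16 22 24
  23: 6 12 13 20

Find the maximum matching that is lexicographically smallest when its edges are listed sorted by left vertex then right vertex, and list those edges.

|M| = 10 (so the lex-smallest maximum matching has 10 edges)
process left vertices in ascending order; for each, take the smallest-labelled available neighbour that still permits 10 edges overall, or leave it unmatched if none does
lex-smallest matching: {0-16, 2-6, 4-21, 5-3, 7-12, 8-13, 10-24, 14-22, 17-1, 23-20}

Lex-smallest maximum matching: {(0,16), (2,6), (4,21), (5,3), (7,12), (8,13), (10,24), (14,22), (17,1), (23,20)}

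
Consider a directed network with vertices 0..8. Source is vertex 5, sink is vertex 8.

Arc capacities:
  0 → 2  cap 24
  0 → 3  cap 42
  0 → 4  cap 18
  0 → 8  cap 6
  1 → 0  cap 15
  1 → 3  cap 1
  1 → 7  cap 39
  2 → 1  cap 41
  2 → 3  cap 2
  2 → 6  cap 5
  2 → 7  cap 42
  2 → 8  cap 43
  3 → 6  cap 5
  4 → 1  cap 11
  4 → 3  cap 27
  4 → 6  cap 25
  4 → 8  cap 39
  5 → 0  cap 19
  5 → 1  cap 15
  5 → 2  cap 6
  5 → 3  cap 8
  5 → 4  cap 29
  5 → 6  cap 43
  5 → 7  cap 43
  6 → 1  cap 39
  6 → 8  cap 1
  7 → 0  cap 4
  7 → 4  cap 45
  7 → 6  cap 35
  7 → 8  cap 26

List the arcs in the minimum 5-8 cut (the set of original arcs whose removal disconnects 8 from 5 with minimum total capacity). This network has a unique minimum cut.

Min-cut arcs: {(0,2), (0,8), (4,8), (5,2), (6,8), (7,8)} (total capacity 102)

augment #1: 5→0→8 push 6
augment #2: 5→2→8 push 6
augment #3: 5→4→8 push 29
augment #4: 5→6→8 push 1
augment #5: 5→7→8 push 26
augment #6: 5→0→2→8 push 13
augment #7: 5→7→4→8 push 10
augment #8: 5→1→0→2→8 push 11
max flow = 102; residual-reachable set from 5 gives S-side
cut edges (S→T): {(0,2), (0,8), (4,8), (5,2), (6,8), (7,8)} total cap 102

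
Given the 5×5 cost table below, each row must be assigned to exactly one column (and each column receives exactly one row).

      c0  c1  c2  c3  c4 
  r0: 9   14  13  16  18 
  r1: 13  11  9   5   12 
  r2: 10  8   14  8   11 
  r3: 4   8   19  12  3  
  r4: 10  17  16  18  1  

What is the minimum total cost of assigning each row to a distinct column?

optimal assignment: row0→col2 (cost 13), row1→col3 (cost 5), row2→col1 (cost 8), row3→col0 (cost 4), row4→col4 (cost 1)
total = 13 + 5 + 8 + 4 + 1 = 31

Minimum assignment cost: 31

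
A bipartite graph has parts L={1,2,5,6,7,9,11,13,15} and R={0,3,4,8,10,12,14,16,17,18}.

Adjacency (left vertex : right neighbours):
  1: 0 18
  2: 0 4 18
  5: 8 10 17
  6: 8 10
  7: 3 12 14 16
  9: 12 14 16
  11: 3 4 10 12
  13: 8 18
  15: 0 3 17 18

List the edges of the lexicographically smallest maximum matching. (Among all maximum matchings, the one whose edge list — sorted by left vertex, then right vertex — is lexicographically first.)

Lex-smallest maximum matching: {(1,0), (2,4), (5,8), (6,10), (7,3), (9,14), (11,12), (13,18), (15,17)}

|M| = 9 (so the lex-smallest maximum matching has 9 edges)
process left vertices in ascending order; for each, take the smallest-labelled available neighbour that still permits 9 edges overall, or leave it unmatched if none does
lex-smallest matching: {1-0, 2-4, 5-8, 6-10, 7-3, 9-14, 11-12, 13-18, 15-17}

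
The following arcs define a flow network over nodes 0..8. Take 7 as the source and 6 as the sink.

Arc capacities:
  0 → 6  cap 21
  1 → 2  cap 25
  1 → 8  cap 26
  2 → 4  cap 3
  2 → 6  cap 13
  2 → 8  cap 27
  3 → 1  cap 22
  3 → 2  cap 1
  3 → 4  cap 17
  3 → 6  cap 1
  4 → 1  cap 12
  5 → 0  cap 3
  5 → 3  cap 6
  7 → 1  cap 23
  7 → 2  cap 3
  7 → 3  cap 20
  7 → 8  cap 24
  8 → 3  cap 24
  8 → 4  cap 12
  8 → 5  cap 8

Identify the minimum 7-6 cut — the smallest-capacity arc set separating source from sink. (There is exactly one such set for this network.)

Min-cut arcs: {(2,6), (3,6), (5,0)} (total capacity 17)

augment #1: 7→2→6 push 3
augment #2: 7→3→6 push 1
augment #3: 7→1→2→6 push 10
augment #4: 7→8→5→0→6 push 3
max flow = 17; residual-reachable set from 7 gives S-side
cut edges (S→T): {(2,6), (3,6), (5,0)} total cap 17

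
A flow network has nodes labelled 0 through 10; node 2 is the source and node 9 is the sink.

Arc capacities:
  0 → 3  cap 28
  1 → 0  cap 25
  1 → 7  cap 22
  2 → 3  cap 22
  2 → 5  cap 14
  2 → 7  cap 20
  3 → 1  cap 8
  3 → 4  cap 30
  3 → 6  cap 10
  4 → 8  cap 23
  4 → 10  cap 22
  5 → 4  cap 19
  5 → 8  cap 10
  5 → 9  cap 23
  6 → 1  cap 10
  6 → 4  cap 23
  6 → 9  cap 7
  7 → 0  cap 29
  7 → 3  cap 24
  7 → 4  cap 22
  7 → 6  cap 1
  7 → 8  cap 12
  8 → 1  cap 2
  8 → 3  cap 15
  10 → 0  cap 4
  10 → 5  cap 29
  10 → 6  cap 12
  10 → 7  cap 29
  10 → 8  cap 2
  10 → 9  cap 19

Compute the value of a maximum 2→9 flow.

augment #1: 2→5→9 bottleneck 14, total now 14
augment #2: 2→3→6→9 bottleneck 7, total now 21
augment #3: 2→3→4→10→9 bottleneck 15, total now 36
augment #4: 2→7→4→10→9 bottleneck 4, total now 40
augment #5: 2→7→4→10→5→9 bottleneck 3, total now 43

Maximum flow value: 43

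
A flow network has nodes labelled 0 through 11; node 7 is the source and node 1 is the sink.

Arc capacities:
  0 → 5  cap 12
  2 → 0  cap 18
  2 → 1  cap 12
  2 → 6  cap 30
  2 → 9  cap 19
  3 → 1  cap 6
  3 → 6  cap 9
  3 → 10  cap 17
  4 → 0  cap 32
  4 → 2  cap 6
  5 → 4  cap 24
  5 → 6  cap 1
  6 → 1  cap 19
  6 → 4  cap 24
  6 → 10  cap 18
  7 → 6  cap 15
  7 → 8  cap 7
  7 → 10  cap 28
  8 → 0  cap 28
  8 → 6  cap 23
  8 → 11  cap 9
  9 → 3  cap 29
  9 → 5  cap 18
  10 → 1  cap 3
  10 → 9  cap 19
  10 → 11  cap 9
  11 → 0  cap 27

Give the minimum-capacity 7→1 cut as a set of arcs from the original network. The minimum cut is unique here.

augment #1: 7→6→1 push 15
augment #2: 7→10→1 push 3
augment #3: 7→8→6→1 push 4
augment #4: 7→10→9→3→1 push 6
augment #5: 7→8→6→4→2→1 push 3
augment #6: 7→10→9→5→4→2→1 push 3
max flow = 34; residual-reachable set from 7 gives S-side
cut edges (S→T): {(3,1), (4,2), (6,1), (10,1)} total cap 34

Min-cut arcs: {(3,1), (4,2), (6,1), (10,1)} (total capacity 34)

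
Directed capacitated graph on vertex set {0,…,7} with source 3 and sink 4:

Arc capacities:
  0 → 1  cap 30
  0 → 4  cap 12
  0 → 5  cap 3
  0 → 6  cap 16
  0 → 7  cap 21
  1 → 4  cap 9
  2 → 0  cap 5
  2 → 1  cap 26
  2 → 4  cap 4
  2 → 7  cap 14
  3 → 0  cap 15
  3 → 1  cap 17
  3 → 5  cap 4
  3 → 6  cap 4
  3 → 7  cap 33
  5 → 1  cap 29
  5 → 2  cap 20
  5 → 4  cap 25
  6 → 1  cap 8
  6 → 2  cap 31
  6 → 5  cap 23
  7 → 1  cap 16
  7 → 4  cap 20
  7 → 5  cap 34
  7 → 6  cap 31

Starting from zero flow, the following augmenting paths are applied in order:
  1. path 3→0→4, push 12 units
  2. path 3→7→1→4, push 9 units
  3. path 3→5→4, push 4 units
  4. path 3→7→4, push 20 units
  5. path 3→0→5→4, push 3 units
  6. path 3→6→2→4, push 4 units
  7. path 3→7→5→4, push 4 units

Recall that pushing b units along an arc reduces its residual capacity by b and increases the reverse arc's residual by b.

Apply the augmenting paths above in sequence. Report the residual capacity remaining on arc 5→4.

after path 1 (3→0→4, push 12): res(5,4)=25
after path 2 (3→7→1→4, push 9): res(5,4)=25
after path 3 (3→5→4, push 4): res(5,4)=21
after path 4 (3→7→4, push 20): res(5,4)=21
after path 5 (3→0→5→4, push 3): res(5,4)=18
after path 6 (3→6→2→4, push 4): res(5,4)=18
after path 7 (3→7→5→4, push 4): res(5,4)=14

Residual capacity of (5,4): 14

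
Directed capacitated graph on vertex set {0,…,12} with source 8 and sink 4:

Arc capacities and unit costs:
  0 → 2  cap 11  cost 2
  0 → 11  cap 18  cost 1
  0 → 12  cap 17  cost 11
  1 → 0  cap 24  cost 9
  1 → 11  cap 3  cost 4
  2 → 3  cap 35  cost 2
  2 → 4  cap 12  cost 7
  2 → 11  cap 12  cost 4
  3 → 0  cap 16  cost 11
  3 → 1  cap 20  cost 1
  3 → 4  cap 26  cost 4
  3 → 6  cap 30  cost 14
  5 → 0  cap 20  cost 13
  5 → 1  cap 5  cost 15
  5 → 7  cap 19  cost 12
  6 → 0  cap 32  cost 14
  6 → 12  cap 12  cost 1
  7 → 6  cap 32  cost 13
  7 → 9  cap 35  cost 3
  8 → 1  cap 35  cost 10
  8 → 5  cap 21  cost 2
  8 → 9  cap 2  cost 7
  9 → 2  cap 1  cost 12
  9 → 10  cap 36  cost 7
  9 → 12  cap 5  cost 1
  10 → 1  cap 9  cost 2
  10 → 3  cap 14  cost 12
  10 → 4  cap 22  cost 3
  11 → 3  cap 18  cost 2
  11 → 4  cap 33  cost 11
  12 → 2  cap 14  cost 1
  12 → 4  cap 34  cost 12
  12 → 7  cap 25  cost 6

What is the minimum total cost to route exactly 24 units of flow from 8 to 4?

Minimum cost for 24 units: 512

shortest-cost path #1: 8→9→12→2→3→4 push 2 @ unit cost 15 (adds 30)
shortest-cost path #2: 8→1→11→3→4 push 3 @ unit cost 20 (adds 60)
shortest-cost path #3: 8→5→0→11→3→4 push 15 @ unit cost 22 (adds 330)
shortest-cost path #4: 8→5→0→2→3→4 push 4 @ unit cost 23 (adds 92)
total cost = 512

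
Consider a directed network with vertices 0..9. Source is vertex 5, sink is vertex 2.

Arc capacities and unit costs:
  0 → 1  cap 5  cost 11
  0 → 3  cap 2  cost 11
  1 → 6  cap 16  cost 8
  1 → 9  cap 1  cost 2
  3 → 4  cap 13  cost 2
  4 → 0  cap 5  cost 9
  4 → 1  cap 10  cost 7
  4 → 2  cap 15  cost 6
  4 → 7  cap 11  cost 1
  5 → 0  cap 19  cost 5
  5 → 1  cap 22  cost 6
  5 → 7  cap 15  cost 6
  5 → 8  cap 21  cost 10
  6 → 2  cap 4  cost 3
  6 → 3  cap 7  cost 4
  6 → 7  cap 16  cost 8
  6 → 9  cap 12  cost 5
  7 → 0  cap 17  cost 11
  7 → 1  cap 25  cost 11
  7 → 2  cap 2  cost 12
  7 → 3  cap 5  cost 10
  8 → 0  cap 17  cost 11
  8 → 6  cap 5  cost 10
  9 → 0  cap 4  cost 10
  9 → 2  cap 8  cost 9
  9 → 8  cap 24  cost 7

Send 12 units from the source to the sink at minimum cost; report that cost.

Minimum cost for 12 units: 241

shortest-cost path #1: 5→1→6→2 push 4 @ unit cost 17 (adds 68)
shortest-cost path #2: 5→1→9→2 push 1 @ unit cost 17 (adds 17)
shortest-cost path #3: 5→7→2 push 2 @ unit cost 18 (adds 36)
shortest-cost path #4: 5→7→3→4→2 push 5 @ unit cost 24 (adds 120)
total cost = 241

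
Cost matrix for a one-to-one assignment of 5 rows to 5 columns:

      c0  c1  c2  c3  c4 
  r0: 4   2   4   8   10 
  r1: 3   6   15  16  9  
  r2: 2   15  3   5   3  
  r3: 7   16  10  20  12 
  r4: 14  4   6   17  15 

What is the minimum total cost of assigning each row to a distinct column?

Minimum assignment cost: 28

one of 3 optimal assignments: row0→col1 (cost 2), row1→col0 (cost 3), row2→col3 (cost 5), row3→col4 (cost 12), row4→col2 (cost 6)
total = 2 + 3 + 5 + 12 + 6 = 28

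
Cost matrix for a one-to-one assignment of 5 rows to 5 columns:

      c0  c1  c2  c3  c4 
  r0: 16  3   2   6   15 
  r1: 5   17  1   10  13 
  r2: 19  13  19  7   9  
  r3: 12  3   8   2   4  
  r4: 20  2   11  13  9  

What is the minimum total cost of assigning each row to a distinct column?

one of 2 optimal assignments: row0→col2 (cost 2), row1→col0 (cost 5), row2→col3 (cost 7), row3→col4 (cost 4), row4→col1 (cost 2)
total = 2 + 5 + 7 + 4 + 2 = 20

Minimum assignment cost: 20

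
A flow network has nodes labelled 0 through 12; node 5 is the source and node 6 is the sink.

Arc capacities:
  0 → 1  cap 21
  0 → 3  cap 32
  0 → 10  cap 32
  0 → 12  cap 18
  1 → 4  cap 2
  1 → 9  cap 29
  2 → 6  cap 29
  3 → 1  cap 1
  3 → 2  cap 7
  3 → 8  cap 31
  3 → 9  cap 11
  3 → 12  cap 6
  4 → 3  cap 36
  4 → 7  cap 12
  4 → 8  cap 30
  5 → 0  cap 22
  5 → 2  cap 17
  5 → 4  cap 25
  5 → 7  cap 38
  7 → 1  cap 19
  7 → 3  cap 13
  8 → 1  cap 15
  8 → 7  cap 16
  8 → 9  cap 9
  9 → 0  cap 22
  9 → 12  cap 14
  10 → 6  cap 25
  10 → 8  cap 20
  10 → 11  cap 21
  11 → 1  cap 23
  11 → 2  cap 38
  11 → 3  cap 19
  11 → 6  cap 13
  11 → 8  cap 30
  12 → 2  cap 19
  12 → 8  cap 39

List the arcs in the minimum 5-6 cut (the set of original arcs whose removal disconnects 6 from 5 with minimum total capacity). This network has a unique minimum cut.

augment #1: 5→2→6 push 17
augment #2: 5→0→10→6 push 22
augment #3: 5→4→3→2→6 push 7
augment #4: 5→4→3→12→2→6 push 5
augment #5: 5→4→3→9→0→10→6 push 3
augment #6: 5→4→3→9→0→10→11→6 push 7
max flow = 61; residual-reachable set from 5 gives S-side
cut edges (S→T): {(0,10), (2,6)} total cap 61

Min-cut arcs: {(0,10), (2,6)} (total capacity 61)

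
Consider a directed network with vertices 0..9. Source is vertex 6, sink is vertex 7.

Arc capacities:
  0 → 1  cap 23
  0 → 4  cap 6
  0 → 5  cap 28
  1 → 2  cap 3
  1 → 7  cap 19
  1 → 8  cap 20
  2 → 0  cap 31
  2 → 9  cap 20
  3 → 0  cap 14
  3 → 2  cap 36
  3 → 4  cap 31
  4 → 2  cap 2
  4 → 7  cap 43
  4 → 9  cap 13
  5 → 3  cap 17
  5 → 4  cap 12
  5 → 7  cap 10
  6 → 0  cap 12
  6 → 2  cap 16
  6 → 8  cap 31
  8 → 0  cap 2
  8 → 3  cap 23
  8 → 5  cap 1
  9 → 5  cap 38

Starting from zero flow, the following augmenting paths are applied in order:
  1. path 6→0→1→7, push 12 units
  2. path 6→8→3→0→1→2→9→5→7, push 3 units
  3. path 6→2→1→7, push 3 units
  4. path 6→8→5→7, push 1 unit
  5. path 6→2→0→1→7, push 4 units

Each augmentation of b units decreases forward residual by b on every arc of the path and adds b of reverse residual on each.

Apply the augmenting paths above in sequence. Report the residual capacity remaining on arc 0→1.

after path 1 (6→0→1→7, push 12): res(0,1)=11
after path 2 (6→8→3→0→1→2→9→5→7, push 3): res(0,1)=8
after path 3 (6→2→1→7, push 3): res(0,1)=8
after path 4 (6→8→5→7, push 1): res(0,1)=8
after path 5 (6→2→0→1→7, push 4): res(0,1)=4

Residual capacity of (0,1): 4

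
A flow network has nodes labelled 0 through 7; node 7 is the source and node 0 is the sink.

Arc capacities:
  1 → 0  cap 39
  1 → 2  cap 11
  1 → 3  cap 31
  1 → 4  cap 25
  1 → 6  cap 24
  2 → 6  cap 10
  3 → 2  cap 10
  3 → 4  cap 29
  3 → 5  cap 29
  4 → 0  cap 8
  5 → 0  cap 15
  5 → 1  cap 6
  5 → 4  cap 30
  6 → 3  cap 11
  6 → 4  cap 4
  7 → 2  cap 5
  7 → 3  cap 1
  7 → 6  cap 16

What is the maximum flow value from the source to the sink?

augment #1: 7→3→4→0 bottleneck 1, total now 1
augment #2: 7→6→4→0 bottleneck 4, total now 5
augment #3: 7→6→3→4→0 bottleneck 3, total now 8
augment #4: 7→6→3→5→0 bottleneck 8, total now 16

Maximum flow value: 16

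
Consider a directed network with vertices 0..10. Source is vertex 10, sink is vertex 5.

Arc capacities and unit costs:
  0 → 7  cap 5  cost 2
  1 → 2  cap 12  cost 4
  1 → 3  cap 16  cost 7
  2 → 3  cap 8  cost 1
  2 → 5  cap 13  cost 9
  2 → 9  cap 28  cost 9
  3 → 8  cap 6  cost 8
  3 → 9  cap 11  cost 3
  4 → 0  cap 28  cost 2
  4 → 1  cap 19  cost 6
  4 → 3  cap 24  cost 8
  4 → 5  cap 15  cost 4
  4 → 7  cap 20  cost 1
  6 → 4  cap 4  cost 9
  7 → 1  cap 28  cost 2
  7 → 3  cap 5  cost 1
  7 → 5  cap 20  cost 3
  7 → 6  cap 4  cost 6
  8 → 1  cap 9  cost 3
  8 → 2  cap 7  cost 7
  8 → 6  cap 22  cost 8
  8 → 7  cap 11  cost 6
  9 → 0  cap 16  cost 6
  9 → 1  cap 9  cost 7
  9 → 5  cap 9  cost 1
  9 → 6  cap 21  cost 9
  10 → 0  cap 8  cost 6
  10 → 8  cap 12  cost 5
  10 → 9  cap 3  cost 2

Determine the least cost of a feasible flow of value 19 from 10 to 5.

shortest-cost path #1: 10→9→5 push 3 @ unit cost 3 (adds 9)
shortest-cost path #2: 10→0→7→5 push 5 @ unit cost 11 (adds 55)
shortest-cost path #3: 10→8→7→5 push 11 @ unit cost 14 (adds 154)
total cost = 218

Minimum cost for 19 units: 218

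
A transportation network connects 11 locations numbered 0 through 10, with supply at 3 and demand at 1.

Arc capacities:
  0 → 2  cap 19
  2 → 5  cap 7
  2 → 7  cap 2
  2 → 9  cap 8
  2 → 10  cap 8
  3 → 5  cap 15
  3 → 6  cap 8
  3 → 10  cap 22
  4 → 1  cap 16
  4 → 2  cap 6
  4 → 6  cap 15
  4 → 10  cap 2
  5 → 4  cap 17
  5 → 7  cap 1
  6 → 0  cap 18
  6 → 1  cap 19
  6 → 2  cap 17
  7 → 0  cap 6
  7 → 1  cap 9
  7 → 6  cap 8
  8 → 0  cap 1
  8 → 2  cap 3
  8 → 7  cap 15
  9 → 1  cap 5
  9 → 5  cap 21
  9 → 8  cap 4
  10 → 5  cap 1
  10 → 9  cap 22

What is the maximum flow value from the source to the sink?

Maximum flow value: 35

augment #1: 3→6→1 bottleneck 8, total now 8
augment #2: 3→5→4→1 bottleneck 15, total now 23
augment #3: 3→10→9→1 bottleneck 5, total now 28
augment #4: 3→10→5→4→1 bottleneck 1, total now 29
augment #5: 3→10→9→5→7→1 bottleneck 1, total now 30
augment #6: 3→10→9→8→7→1 bottleneck 4, total now 34
augment #7: 3→10→9→5→4→6→1 bottleneck 1, total now 35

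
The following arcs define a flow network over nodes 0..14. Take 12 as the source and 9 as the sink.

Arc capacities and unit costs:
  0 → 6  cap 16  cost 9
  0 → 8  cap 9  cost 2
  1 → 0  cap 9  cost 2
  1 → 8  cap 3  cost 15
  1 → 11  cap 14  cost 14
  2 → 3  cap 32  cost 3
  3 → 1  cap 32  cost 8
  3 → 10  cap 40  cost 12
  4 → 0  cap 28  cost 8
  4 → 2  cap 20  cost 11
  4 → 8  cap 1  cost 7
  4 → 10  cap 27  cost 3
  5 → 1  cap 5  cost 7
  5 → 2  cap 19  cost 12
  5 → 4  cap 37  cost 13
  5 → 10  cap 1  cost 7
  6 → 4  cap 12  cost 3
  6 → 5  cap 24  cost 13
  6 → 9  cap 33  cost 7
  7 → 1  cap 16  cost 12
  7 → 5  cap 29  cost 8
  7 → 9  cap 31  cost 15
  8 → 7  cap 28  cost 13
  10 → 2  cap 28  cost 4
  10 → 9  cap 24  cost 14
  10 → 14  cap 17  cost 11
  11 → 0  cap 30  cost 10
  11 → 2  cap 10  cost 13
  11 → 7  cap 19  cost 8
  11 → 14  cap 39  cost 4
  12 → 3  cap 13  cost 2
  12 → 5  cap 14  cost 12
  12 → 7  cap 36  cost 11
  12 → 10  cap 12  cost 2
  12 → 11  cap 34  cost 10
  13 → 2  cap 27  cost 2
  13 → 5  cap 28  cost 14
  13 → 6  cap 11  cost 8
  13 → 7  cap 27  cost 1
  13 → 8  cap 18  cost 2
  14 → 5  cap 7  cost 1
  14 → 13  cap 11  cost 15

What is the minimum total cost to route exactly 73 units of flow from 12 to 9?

shortest-cost path #1: 12→10→9 push 12 @ unit cost 16 (adds 192)
shortest-cost path #2: 12→7→9 push 31 @ unit cost 26 (adds 806)
shortest-cost path #3: 12→3→10→9 push 12 @ unit cost 28 (adds 336)
shortest-cost path #4: 12→3→1→0→6→9 push 1 @ unit cost 28 (adds 28)
shortest-cost path #5: 12→5→10→3→1→0→6→9 push 1 @ unit cost 33 (adds 33)
shortest-cost path #6: 12→11→0→6→9 push 14 @ unit cost 36 (adds 504)
shortest-cost path #7: 12→11→14→13→6→9 push 2 @ unit cost 44 (adds 88)
total cost = 1987

Minimum cost for 73 units: 1987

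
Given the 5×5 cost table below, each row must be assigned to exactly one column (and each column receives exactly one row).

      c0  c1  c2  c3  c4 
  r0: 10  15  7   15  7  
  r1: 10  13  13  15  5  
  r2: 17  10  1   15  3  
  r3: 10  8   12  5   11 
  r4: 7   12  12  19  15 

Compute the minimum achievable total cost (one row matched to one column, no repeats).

one of 3 optimal assignments: row0→col0 (cost 10), row1→col4 (cost 5), row2→col2 (cost 1), row3→col3 (cost 5), row4→col1 (cost 12)
total = 10 + 5 + 1 + 5 + 12 = 33

Minimum assignment cost: 33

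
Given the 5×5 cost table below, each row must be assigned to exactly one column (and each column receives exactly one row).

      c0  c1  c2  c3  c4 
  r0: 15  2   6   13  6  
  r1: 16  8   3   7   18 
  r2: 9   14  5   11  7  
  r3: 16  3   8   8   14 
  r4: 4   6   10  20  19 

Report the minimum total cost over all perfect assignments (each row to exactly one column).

Minimum assignment cost: 24

optimal assignment: row0→col1 (cost 2), row1→col2 (cost 3), row2→col4 (cost 7), row3→col3 (cost 8), row4→col0 (cost 4)
total = 2 + 3 + 7 + 8 + 4 = 24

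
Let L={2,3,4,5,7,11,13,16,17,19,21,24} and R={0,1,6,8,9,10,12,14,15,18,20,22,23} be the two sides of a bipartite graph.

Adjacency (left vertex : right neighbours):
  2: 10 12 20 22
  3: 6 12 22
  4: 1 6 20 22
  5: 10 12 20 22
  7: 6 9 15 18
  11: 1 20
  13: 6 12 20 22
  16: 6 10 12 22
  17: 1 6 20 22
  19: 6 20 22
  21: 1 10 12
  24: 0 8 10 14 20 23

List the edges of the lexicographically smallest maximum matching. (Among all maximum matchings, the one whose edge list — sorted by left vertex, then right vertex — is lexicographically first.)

Lex-smallest maximum matching: {(2,10), (3,6), (4,1), (5,12), (7,9), (11,20), (13,22), (24,0)}

|M| = 8 (so the lex-smallest maximum matching has 8 edges)
process left vertices in ascending order; for each, take the smallest-labelled available neighbour that still permits 8 edges overall, or leave it unmatched if none does
lex-smallest matching: {2-10, 3-6, 4-1, 5-12, 7-9, 11-20, 13-22, 24-0}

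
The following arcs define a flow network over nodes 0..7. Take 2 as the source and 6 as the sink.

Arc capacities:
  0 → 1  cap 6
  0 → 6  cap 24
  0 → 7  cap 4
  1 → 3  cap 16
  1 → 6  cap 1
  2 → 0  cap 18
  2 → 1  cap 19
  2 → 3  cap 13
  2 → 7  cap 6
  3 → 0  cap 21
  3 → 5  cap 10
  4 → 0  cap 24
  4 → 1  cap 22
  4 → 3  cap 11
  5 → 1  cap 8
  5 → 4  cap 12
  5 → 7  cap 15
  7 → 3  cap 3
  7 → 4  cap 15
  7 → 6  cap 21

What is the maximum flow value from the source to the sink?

Maximum flow value: 45

augment #1: 2→0→6 bottleneck 18, total now 18
augment #2: 2→1→6 bottleneck 1, total now 19
augment #3: 2→7→6 bottleneck 6, total now 25
augment #4: 2→3→0→6 bottleneck 6, total now 31
augment #5: 2→3→0→7→6 bottleneck 4, total now 35
augment #6: 2→3→5→7→6 bottleneck 3, total now 38
augment #7: 2→1→3→5→7→6 bottleneck 7, total now 45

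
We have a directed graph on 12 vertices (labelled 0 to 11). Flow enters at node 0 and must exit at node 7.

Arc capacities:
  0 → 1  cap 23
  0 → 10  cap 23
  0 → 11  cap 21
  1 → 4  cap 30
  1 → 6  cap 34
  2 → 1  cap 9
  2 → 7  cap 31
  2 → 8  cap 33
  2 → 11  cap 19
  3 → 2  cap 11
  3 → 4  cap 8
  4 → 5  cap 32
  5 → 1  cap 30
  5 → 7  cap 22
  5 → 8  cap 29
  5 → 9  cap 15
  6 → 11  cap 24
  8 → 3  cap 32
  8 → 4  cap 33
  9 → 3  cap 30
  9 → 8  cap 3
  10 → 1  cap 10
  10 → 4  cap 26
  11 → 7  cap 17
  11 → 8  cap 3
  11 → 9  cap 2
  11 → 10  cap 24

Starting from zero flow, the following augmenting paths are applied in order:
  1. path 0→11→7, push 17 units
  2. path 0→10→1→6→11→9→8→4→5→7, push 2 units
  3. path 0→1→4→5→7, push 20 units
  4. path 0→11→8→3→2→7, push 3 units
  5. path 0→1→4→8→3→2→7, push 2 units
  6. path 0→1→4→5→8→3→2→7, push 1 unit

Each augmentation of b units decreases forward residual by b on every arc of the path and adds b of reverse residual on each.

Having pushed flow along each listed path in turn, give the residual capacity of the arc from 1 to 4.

after path 1 (0→11→7, push 17): res(1,4)=30
after path 2 (0→10→1→6→11→9→8→4→5→7, push 2): res(1,4)=30
after path 3 (0→1→4→5→7, push 20): res(1,4)=10
after path 4 (0→11→8→3→2→7, push 3): res(1,4)=10
after path 5 (0→1→4→8→3→2→7, push 2): res(1,4)=8
after path 6 (0→1→4→5→8→3→2→7, push 1): res(1,4)=7

Residual capacity of (1,4): 7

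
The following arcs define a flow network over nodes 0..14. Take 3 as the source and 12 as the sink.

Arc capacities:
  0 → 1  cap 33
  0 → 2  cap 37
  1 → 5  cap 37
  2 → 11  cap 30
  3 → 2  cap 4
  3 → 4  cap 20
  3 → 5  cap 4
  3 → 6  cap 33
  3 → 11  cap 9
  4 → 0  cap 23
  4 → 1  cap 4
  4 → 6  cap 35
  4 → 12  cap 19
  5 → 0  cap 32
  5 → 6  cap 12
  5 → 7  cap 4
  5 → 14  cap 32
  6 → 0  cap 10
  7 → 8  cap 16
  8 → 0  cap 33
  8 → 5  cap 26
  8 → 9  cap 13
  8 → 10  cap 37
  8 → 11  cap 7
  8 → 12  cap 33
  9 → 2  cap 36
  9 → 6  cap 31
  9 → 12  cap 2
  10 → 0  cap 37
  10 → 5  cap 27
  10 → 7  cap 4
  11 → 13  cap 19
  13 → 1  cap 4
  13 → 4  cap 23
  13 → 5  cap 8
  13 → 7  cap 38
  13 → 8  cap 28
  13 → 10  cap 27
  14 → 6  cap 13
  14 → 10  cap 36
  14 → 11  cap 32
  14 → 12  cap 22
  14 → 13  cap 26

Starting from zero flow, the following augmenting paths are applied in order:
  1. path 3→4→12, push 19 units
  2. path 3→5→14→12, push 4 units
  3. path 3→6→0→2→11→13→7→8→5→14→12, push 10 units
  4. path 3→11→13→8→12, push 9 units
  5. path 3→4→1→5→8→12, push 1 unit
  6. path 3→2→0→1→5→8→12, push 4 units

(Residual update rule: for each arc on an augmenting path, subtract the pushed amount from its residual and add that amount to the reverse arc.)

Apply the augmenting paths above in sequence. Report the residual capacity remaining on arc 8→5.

Residual capacity of (8,5): 21

after path 1 (3→4→12, push 19): res(8,5)=26
after path 2 (3→5→14→12, push 4): res(8,5)=26
after path 3 (3→6→0→2→11→13→7→8→5→14→12, push 10): res(8,5)=16
after path 4 (3→11→13→8→12, push 9): res(8,5)=16
after path 5 (3→4→1→5→8→12, push 1): res(8,5)=17
after path 6 (3→2→0→1→5→8→12, push 4): res(8,5)=21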